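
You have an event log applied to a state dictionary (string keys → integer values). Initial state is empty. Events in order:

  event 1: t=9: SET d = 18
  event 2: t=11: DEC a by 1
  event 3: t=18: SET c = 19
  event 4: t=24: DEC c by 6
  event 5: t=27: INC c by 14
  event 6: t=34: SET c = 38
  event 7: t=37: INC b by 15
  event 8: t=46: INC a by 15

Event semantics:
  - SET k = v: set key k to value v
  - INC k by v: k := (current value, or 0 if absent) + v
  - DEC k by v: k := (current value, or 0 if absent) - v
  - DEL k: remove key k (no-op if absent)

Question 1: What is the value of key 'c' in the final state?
Answer: 38

Derivation:
Track key 'c' through all 8 events:
  event 1 (t=9: SET d = 18): c unchanged
  event 2 (t=11: DEC a by 1): c unchanged
  event 3 (t=18: SET c = 19): c (absent) -> 19
  event 4 (t=24: DEC c by 6): c 19 -> 13
  event 5 (t=27: INC c by 14): c 13 -> 27
  event 6 (t=34: SET c = 38): c 27 -> 38
  event 7 (t=37: INC b by 15): c unchanged
  event 8 (t=46: INC a by 15): c unchanged
Final: c = 38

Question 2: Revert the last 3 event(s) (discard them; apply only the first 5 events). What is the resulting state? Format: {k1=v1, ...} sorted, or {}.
Keep first 5 events (discard last 3):
  after event 1 (t=9: SET d = 18): {d=18}
  after event 2 (t=11: DEC a by 1): {a=-1, d=18}
  after event 3 (t=18: SET c = 19): {a=-1, c=19, d=18}
  after event 4 (t=24: DEC c by 6): {a=-1, c=13, d=18}
  after event 5 (t=27: INC c by 14): {a=-1, c=27, d=18}

Answer: {a=-1, c=27, d=18}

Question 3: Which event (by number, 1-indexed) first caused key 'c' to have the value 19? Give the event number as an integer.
Looking for first event where c becomes 19:
  event 3: c (absent) -> 19  <-- first match

Answer: 3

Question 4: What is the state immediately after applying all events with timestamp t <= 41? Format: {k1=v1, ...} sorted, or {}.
Apply events with t <= 41 (7 events):
  after event 1 (t=9: SET d = 18): {d=18}
  after event 2 (t=11: DEC a by 1): {a=-1, d=18}
  after event 3 (t=18: SET c = 19): {a=-1, c=19, d=18}
  after event 4 (t=24: DEC c by 6): {a=-1, c=13, d=18}
  after event 5 (t=27: INC c by 14): {a=-1, c=27, d=18}
  after event 6 (t=34: SET c = 38): {a=-1, c=38, d=18}
  after event 7 (t=37: INC b by 15): {a=-1, b=15, c=38, d=18}

Answer: {a=-1, b=15, c=38, d=18}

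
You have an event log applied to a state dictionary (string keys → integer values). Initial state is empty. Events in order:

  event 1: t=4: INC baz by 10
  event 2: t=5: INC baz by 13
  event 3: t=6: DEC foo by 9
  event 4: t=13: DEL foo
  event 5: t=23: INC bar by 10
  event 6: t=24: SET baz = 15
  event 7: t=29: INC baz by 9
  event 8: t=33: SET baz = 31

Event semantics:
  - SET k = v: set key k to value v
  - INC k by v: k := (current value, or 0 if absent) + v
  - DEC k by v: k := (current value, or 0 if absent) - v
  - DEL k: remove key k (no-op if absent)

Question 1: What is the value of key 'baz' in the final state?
Answer: 31

Derivation:
Track key 'baz' through all 8 events:
  event 1 (t=4: INC baz by 10): baz (absent) -> 10
  event 2 (t=5: INC baz by 13): baz 10 -> 23
  event 3 (t=6: DEC foo by 9): baz unchanged
  event 4 (t=13: DEL foo): baz unchanged
  event 5 (t=23: INC bar by 10): baz unchanged
  event 6 (t=24: SET baz = 15): baz 23 -> 15
  event 7 (t=29: INC baz by 9): baz 15 -> 24
  event 8 (t=33: SET baz = 31): baz 24 -> 31
Final: baz = 31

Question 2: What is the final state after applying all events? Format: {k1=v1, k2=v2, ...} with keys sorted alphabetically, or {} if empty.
  after event 1 (t=4: INC baz by 10): {baz=10}
  after event 2 (t=5: INC baz by 13): {baz=23}
  after event 3 (t=6: DEC foo by 9): {baz=23, foo=-9}
  after event 4 (t=13: DEL foo): {baz=23}
  after event 5 (t=23: INC bar by 10): {bar=10, baz=23}
  after event 6 (t=24: SET baz = 15): {bar=10, baz=15}
  after event 7 (t=29: INC baz by 9): {bar=10, baz=24}
  after event 8 (t=33: SET baz = 31): {bar=10, baz=31}

Answer: {bar=10, baz=31}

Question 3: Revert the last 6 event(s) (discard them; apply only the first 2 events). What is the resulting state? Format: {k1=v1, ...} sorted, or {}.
Keep first 2 events (discard last 6):
  after event 1 (t=4: INC baz by 10): {baz=10}
  after event 2 (t=5: INC baz by 13): {baz=23}

Answer: {baz=23}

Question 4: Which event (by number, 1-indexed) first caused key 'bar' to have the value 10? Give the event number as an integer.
Answer: 5

Derivation:
Looking for first event where bar becomes 10:
  event 5: bar (absent) -> 10  <-- first match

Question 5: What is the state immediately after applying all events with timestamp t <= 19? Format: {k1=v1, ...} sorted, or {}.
Answer: {baz=23}

Derivation:
Apply events with t <= 19 (4 events):
  after event 1 (t=4: INC baz by 10): {baz=10}
  after event 2 (t=5: INC baz by 13): {baz=23}
  after event 3 (t=6: DEC foo by 9): {baz=23, foo=-9}
  after event 4 (t=13: DEL foo): {baz=23}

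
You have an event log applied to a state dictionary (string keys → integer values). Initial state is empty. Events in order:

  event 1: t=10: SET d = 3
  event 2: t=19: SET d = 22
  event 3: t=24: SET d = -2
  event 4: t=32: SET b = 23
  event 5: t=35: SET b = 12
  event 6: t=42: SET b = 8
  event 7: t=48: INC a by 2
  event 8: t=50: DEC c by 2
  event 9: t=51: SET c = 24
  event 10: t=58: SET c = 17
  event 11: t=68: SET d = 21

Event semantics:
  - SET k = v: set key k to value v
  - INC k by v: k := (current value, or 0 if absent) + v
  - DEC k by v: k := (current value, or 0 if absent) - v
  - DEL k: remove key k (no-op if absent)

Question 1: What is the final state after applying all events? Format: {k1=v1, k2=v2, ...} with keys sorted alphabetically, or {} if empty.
Answer: {a=2, b=8, c=17, d=21}

Derivation:
  after event 1 (t=10: SET d = 3): {d=3}
  after event 2 (t=19: SET d = 22): {d=22}
  after event 3 (t=24: SET d = -2): {d=-2}
  after event 4 (t=32: SET b = 23): {b=23, d=-2}
  after event 5 (t=35: SET b = 12): {b=12, d=-2}
  after event 6 (t=42: SET b = 8): {b=8, d=-2}
  after event 7 (t=48: INC a by 2): {a=2, b=8, d=-2}
  after event 8 (t=50: DEC c by 2): {a=2, b=8, c=-2, d=-2}
  after event 9 (t=51: SET c = 24): {a=2, b=8, c=24, d=-2}
  after event 10 (t=58: SET c = 17): {a=2, b=8, c=17, d=-2}
  after event 11 (t=68: SET d = 21): {a=2, b=8, c=17, d=21}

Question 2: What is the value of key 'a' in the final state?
Track key 'a' through all 11 events:
  event 1 (t=10: SET d = 3): a unchanged
  event 2 (t=19: SET d = 22): a unchanged
  event 3 (t=24: SET d = -2): a unchanged
  event 4 (t=32: SET b = 23): a unchanged
  event 5 (t=35: SET b = 12): a unchanged
  event 6 (t=42: SET b = 8): a unchanged
  event 7 (t=48: INC a by 2): a (absent) -> 2
  event 8 (t=50: DEC c by 2): a unchanged
  event 9 (t=51: SET c = 24): a unchanged
  event 10 (t=58: SET c = 17): a unchanged
  event 11 (t=68: SET d = 21): a unchanged
Final: a = 2

Answer: 2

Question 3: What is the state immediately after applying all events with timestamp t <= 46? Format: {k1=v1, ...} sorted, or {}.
Apply events with t <= 46 (6 events):
  after event 1 (t=10: SET d = 3): {d=3}
  after event 2 (t=19: SET d = 22): {d=22}
  after event 3 (t=24: SET d = -2): {d=-2}
  after event 4 (t=32: SET b = 23): {b=23, d=-2}
  after event 5 (t=35: SET b = 12): {b=12, d=-2}
  after event 6 (t=42: SET b = 8): {b=8, d=-2}

Answer: {b=8, d=-2}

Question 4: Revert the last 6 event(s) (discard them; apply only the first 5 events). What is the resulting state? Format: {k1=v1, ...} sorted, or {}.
Keep first 5 events (discard last 6):
  after event 1 (t=10: SET d = 3): {d=3}
  after event 2 (t=19: SET d = 22): {d=22}
  after event 3 (t=24: SET d = -2): {d=-2}
  after event 4 (t=32: SET b = 23): {b=23, d=-2}
  after event 5 (t=35: SET b = 12): {b=12, d=-2}

Answer: {b=12, d=-2}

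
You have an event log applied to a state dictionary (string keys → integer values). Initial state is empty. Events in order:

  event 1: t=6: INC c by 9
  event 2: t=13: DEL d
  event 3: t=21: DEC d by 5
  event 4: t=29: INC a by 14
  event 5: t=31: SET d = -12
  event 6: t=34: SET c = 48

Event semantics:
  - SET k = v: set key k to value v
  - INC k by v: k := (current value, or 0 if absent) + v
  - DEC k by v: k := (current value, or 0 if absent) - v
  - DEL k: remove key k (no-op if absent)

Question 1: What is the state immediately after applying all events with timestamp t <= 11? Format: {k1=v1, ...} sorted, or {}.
Answer: {c=9}

Derivation:
Apply events with t <= 11 (1 events):
  after event 1 (t=6: INC c by 9): {c=9}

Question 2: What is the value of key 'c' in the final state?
Track key 'c' through all 6 events:
  event 1 (t=6: INC c by 9): c (absent) -> 9
  event 2 (t=13: DEL d): c unchanged
  event 3 (t=21: DEC d by 5): c unchanged
  event 4 (t=29: INC a by 14): c unchanged
  event 5 (t=31: SET d = -12): c unchanged
  event 6 (t=34: SET c = 48): c 9 -> 48
Final: c = 48

Answer: 48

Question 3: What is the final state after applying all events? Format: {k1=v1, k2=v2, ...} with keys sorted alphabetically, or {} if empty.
Answer: {a=14, c=48, d=-12}

Derivation:
  after event 1 (t=6: INC c by 9): {c=9}
  after event 2 (t=13: DEL d): {c=9}
  after event 3 (t=21: DEC d by 5): {c=9, d=-5}
  after event 4 (t=29: INC a by 14): {a=14, c=9, d=-5}
  after event 5 (t=31: SET d = -12): {a=14, c=9, d=-12}
  after event 6 (t=34: SET c = 48): {a=14, c=48, d=-12}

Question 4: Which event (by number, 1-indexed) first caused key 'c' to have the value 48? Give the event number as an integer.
Looking for first event where c becomes 48:
  event 1: c = 9
  event 2: c = 9
  event 3: c = 9
  event 4: c = 9
  event 5: c = 9
  event 6: c 9 -> 48  <-- first match

Answer: 6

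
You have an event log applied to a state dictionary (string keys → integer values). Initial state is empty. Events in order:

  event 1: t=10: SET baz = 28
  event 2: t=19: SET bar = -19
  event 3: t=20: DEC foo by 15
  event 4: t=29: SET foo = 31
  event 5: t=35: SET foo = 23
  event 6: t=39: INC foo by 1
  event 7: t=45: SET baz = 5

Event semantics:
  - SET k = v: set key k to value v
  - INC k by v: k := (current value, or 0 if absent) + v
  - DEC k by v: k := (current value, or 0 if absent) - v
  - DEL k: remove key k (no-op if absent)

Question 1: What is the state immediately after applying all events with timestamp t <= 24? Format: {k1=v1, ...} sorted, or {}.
Apply events with t <= 24 (3 events):
  after event 1 (t=10: SET baz = 28): {baz=28}
  after event 2 (t=19: SET bar = -19): {bar=-19, baz=28}
  after event 3 (t=20: DEC foo by 15): {bar=-19, baz=28, foo=-15}

Answer: {bar=-19, baz=28, foo=-15}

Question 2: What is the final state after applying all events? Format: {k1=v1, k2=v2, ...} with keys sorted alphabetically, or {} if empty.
Answer: {bar=-19, baz=5, foo=24}

Derivation:
  after event 1 (t=10: SET baz = 28): {baz=28}
  after event 2 (t=19: SET bar = -19): {bar=-19, baz=28}
  after event 3 (t=20: DEC foo by 15): {bar=-19, baz=28, foo=-15}
  after event 4 (t=29: SET foo = 31): {bar=-19, baz=28, foo=31}
  after event 5 (t=35: SET foo = 23): {bar=-19, baz=28, foo=23}
  after event 6 (t=39: INC foo by 1): {bar=-19, baz=28, foo=24}
  after event 7 (t=45: SET baz = 5): {bar=-19, baz=5, foo=24}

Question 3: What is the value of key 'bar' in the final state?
Track key 'bar' through all 7 events:
  event 1 (t=10: SET baz = 28): bar unchanged
  event 2 (t=19: SET bar = -19): bar (absent) -> -19
  event 3 (t=20: DEC foo by 15): bar unchanged
  event 4 (t=29: SET foo = 31): bar unchanged
  event 5 (t=35: SET foo = 23): bar unchanged
  event 6 (t=39: INC foo by 1): bar unchanged
  event 7 (t=45: SET baz = 5): bar unchanged
Final: bar = -19

Answer: -19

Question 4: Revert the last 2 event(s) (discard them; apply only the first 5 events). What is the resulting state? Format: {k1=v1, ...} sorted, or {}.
Answer: {bar=-19, baz=28, foo=23}

Derivation:
Keep first 5 events (discard last 2):
  after event 1 (t=10: SET baz = 28): {baz=28}
  after event 2 (t=19: SET bar = -19): {bar=-19, baz=28}
  after event 3 (t=20: DEC foo by 15): {bar=-19, baz=28, foo=-15}
  after event 4 (t=29: SET foo = 31): {bar=-19, baz=28, foo=31}
  after event 5 (t=35: SET foo = 23): {bar=-19, baz=28, foo=23}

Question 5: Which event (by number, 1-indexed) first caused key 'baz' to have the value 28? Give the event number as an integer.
Looking for first event where baz becomes 28:
  event 1: baz (absent) -> 28  <-- first match

Answer: 1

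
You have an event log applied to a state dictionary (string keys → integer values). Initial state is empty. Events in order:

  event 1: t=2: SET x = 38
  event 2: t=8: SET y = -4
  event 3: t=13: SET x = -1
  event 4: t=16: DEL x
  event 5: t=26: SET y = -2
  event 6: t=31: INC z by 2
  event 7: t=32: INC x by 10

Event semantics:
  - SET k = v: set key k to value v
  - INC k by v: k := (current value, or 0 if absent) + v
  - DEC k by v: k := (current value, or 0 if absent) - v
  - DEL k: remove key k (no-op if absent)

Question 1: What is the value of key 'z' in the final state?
Track key 'z' through all 7 events:
  event 1 (t=2: SET x = 38): z unchanged
  event 2 (t=8: SET y = -4): z unchanged
  event 3 (t=13: SET x = -1): z unchanged
  event 4 (t=16: DEL x): z unchanged
  event 5 (t=26: SET y = -2): z unchanged
  event 6 (t=31: INC z by 2): z (absent) -> 2
  event 7 (t=32: INC x by 10): z unchanged
Final: z = 2

Answer: 2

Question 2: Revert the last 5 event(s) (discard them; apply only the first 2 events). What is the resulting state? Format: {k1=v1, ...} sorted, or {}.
Answer: {x=38, y=-4}

Derivation:
Keep first 2 events (discard last 5):
  after event 1 (t=2: SET x = 38): {x=38}
  after event 2 (t=8: SET y = -4): {x=38, y=-4}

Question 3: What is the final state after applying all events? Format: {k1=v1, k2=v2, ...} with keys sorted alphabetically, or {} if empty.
  after event 1 (t=2: SET x = 38): {x=38}
  after event 2 (t=8: SET y = -4): {x=38, y=-4}
  after event 3 (t=13: SET x = -1): {x=-1, y=-4}
  after event 4 (t=16: DEL x): {y=-4}
  after event 5 (t=26: SET y = -2): {y=-2}
  after event 6 (t=31: INC z by 2): {y=-2, z=2}
  after event 7 (t=32: INC x by 10): {x=10, y=-2, z=2}

Answer: {x=10, y=-2, z=2}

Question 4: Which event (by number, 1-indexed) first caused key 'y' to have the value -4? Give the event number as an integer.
Answer: 2

Derivation:
Looking for first event where y becomes -4:
  event 2: y (absent) -> -4  <-- first match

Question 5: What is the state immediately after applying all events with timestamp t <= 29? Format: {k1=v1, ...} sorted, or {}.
Apply events with t <= 29 (5 events):
  after event 1 (t=2: SET x = 38): {x=38}
  after event 2 (t=8: SET y = -4): {x=38, y=-4}
  after event 3 (t=13: SET x = -1): {x=-1, y=-4}
  after event 4 (t=16: DEL x): {y=-4}
  after event 5 (t=26: SET y = -2): {y=-2}

Answer: {y=-2}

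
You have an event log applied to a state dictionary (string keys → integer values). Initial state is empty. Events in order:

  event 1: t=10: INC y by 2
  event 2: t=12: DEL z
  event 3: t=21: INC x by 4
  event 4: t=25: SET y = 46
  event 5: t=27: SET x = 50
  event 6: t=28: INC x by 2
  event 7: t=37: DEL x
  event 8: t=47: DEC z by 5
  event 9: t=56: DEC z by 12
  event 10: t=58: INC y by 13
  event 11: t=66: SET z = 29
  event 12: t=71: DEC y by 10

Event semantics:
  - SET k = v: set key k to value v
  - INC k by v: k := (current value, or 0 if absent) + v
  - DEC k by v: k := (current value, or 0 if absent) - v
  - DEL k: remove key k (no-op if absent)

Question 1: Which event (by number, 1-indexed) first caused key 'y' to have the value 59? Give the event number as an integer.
Answer: 10

Derivation:
Looking for first event where y becomes 59:
  event 1: y = 2
  event 2: y = 2
  event 3: y = 2
  event 4: y = 46
  event 5: y = 46
  event 6: y = 46
  event 7: y = 46
  event 8: y = 46
  event 9: y = 46
  event 10: y 46 -> 59  <-- first match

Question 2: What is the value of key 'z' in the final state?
Track key 'z' through all 12 events:
  event 1 (t=10: INC y by 2): z unchanged
  event 2 (t=12: DEL z): z (absent) -> (absent)
  event 3 (t=21: INC x by 4): z unchanged
  event 4 (t=25: SET y = 46): z unchanged
  event 5 (t=27: SET x = 50): z unchanged
  event 6 (t=28: INC x by 2): z unchanged
  event 7 (t=37: DEL x): z unchanged
  event 8 (t=47: DEC z by 5): z (absent) -> -5
  event 9 (t=56: DEC z by 12): z -5 -> -17
  event 10 (t=58: INC y by 13): z unchanged
  event 11 (t=66: SET z = 29): z -17 -> 29
  event 12 (t=71: DEC y by 10): z unchanged
Final: z = 29

Answer: 29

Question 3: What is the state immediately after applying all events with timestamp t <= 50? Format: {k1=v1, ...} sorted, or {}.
Apply events with t <= 50 (8 events):
  after event 1 (t=10: INC y by 2): {y=2}
  after event 2 (t=12: DEL z): {y=2}
  after event 3 (t=21: INC x by 4): {x=4, y=2}
  after event 4 (t=25: SET y = 46): {x=4, y=46}
  after event 5 (t=27: SET x = 50): {x=50, y=46}
  after event 6 (t=28: INC x by 2): {x=52, y=46}
  after event 7 (t=37: DEL x): {y=46}
  after event 8 (t=47: DEC z by 5): {y=46, z=-5}

Answer: {y=46, z=-5}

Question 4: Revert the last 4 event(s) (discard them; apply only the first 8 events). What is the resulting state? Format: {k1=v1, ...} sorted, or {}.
Keep first 8 events (discard last 4):
  after event 1 (t=10: INC y by 2): {y=2}
  after event 2 (t=12: DEL z): {y=2}
  after event 3 (t=21: INC x by 4): {x=4, y=2}
  after event 4 (t=25: SET y = 46): {x=4, y=46}
  after event 5 (t=27: SET x = 50): {x=50, y=46}
  after event 6 (t=28: INC x by 2): {x=52, y=46}
  after event 7 (t=37: DEL x): {y=46}
  after event 8 (t=47: DEC z by 5): {y=46, z=-5}

Answer: {y=46, z=-5}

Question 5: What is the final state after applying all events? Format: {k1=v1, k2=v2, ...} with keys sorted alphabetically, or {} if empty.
  after event 1 (t=10: INC y by 2): {y=2}
  after event 2 (t=12: DEL z): {y=2}
  after event 3 (t=21: INC x by 4): {x=4, y=2}
  after event 4 (t=25: SET y = 46): {x=4, y=46}
  after event 5 (t=27: SET x = 50): {x=50, y=46}
  after event 6 (t=28: INC x by 2): {x=52, y=46}
  after event 7 (t=37: DEL x): {y=46}
  after event 8 (t=47: DEC z by 5): {y=46, z=-5}
  after event 9 (t=56: DEC z by 12): {y=46, z=-17}
  after event 10 (t=58: INC y by 13): {y=59, z=-17}
  after event 11 (t=66: SET z = 29): {y=59, z=29}
  after event 12 (t=71: DEC y by 10): {y=49, z=29}

Answer: {y=49, z=29}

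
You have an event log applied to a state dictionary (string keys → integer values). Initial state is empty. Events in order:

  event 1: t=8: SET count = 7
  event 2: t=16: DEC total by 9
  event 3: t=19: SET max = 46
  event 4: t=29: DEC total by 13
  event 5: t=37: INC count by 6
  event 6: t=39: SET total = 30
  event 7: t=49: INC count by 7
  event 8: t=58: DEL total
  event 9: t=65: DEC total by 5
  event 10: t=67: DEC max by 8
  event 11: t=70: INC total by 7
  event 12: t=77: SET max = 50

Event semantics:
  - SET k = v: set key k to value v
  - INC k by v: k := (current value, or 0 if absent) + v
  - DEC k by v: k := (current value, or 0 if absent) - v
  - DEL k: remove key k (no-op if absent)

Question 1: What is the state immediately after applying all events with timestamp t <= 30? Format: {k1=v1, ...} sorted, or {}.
Apply events with t <= 30 (4 events):
  after event 1 (t=8: SET count = 7): {count=7}
  after event 2 (t=16: DEC total by 9): {count=7, total=-9}
  after event 3 (t=19: SET max = 46): {count=7, max=46, total=-9}
  after event 4 (t=29: DEC total by 13): {count=7, max=46, total=-22}

Answer: {count=7, max=46, total=-22}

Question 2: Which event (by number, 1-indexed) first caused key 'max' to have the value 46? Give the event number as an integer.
Looking for first event where max becomes 46:
  event 3: max (absent) -> 46  <-- first match

Answer: 3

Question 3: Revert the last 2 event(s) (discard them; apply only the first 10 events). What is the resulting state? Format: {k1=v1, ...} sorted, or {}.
Keep first 10 events (discard last 2):
  after event 1 (t=8: SET count = 7): {count=7}
  after event 2 (t=16: DEC total by 9): {count=7, total=-9}
  after event 3 (t=19: SET max = 46): {count=7, max=46, total=-9}
  after event 4 (t=29: DEC total by 13): {count=7, max=46, total=-22}
  after event 5 (t=37: INC count by 6): {count=13, max=46, total=-22}
  after event 6 (t=39: SET total = 30): {count=13, max=46, total=30}
  after event 7 (t=49: INC count by 7): {count=20, max=46, total=30}
  after event 8 (t=58: DEL total): {count=20, max=46}
  after event 9 (t=65: DEC total by 5): {count=20, max=46, total=-5}
  after event 10 (t=67: DEC max by 8): {count=20, max=38, total=-5}

Answer: {count=20, max=38, total=-5}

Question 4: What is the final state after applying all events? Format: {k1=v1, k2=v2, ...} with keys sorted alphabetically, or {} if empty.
  after event 1 (t=8: SET count = 7): {count=7}
  after event 2 (t=16: DEC total by 9): {count=7, total=-9}
  after event 3 (t=19: SET max = 46): {count=7, max=46, total=-9}
  after event 4 (t=29: DEC total by 13): {count=7, max=46, total=-22}
  after event 5 (t=37: INC count by 6): {count=13, max=46, total=-22}
  after event 6 (t=39: SET total = 30): {count=13, max=46, total=30}
  after event 7 (t=49: INC count by 7): {count=20, max=46, total=30}
  after event 8 (t=58: DEL total): {count=20, max=46}
  after event 9 (t=65: DEC total by 5): {count=20, max=46, total=-5}
  after event 10 (t=67: DEC max by 8): {count=20, max=38, total=-5}
  after event 11 (t=70: INC total by 7): {count=20, max=38, total=2}
  after event 12 (t=77: SET max = 50): {count=20, max=50, total=2}

Answer: {count=20, max=50, total=2}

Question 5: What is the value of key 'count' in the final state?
Track key 'count' through all 12 events:
  event 1 (t=8: SET count = 7): count (absent) -> 7
  event 2 (t=16: DEC total by 9): count unchanged
  event 3 (t=19: SET max = 46): count unchanged
  event 4 (t=29: DEC total by 13): count unchanged
  event 5 (t=37: INC count by 6): count 7 -> 13
  event 6 (t=39: SET total = 30): count unchanged
  event 7 (t=49: INC count by 7): count 13 -> 20
  event 8 (t=58: DEL total): count unchanged
  event 9 (t=65: DEC total by 5): count unchanged
  event 10 (t=67: DEC max by 8): count unchanged
  event 11 (t=70: INC total by 7): count unchanged
  event 12 (t=77: SET max = 50): count unchanged
Final: count = 20

Answer: 20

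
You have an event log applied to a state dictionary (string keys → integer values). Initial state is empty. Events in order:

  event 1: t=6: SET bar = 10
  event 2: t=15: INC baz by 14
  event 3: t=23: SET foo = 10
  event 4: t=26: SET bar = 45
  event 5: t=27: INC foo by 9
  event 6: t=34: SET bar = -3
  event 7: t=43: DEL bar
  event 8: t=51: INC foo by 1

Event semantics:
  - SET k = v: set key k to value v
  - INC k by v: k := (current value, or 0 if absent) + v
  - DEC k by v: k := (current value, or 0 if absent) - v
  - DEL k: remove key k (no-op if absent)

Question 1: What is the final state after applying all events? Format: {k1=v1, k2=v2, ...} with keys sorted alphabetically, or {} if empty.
Answer: {baz=14, foo=20}

Derivation:
  after event 1 (t=6: SET bar = 10): {bar=10}
  after event 2 (t=15: INC baz by 14): {bar=10, baz=14}
  after event 3 (t=23: SET foo = 10): {bar=10, baz=14, foo=10}
  after event 4 (t=26: SET bar = 45): {bar=45, baz=14, foo=10}
  after event 5 (t=27: INC foo by 9): {bar=45, baz=14, foo=19}
  after event 6 (t=34: SET bar = -3): {bar=-3, baz=14, foo=19}
  after event 7 (t=43: DEL bar): {baz=14, foo=19}
  after event 8 (t=51: INC foo by 1): {baz=14, foo=20}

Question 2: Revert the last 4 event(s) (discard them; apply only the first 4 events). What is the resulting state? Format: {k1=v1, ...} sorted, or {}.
Answer: {bar=45, baz=14, foo=10}

Derivation:
Keep first 4 events (discard last 4):
  after event 1 (t=6: SET bar = 10): {bar=10}
  after event 2 (t=15: INC baz by 14): {bar=10, baz=14}
  after event 3 (t=23: SET foo = 10): {bar=10, baz=14, foo=10}
  after event 4 (t=26: SET bar = 45): {bar=45, baz=14, foo=10}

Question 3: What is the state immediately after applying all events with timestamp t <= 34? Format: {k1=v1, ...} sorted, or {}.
Apply events with t <= 34 (6 events):
  after event 1 (t=6: SET bar = 10): {bar=10}
  after event 2 (t=15: INC baz by 14): {bar=10, baz=14}
  after event 3 (t=23: SET foo = 10): {bar=10, baz=14, foo=10}
  after event 4 (t=26: SET bar = 45): {bar=45, baz=14, foo=10}
  after event 5 (t=27: INC foo by 9): {bar=45, baz=14, foo=19}
  after event 6 (t=34: SET bar = -3): {bar=-3, baz=14, foo=19}

Answer: {bar=-3, baz=14, foo=19}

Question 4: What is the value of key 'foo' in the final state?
Track key 'foo' through all 8 events:
  event 1 (t=6: SET bar = 10): foo unchanged
  event 2 (t=15: INC baz by 14): foo unchanged
  event 3 (t=23: SET foo = 10): foo (absent) -> 10
  event 4 (t=26: SET bar = 45): foo unchanged
  event 5 (t=27: INC foo by 9): foo 10 -> 19
  event 6 (t=34: SET bar = -3): foo unchanged
  event 7 (t=43: DEL bar): foo unchanged
  event 8 (t=51: INC foo by 1): foo 19 -> 20
Final: foo = 20

Answer: 20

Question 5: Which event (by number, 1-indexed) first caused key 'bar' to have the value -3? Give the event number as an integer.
Looking for first event where bar becomes -3:
  event 1: bar = 10
  event 2: bar = 10
  event 3: bar = 10
  event 4: bar = 45
  event 5: bar = 45
  event 6: bar 45 -> -3  <-- first match

Answer: 6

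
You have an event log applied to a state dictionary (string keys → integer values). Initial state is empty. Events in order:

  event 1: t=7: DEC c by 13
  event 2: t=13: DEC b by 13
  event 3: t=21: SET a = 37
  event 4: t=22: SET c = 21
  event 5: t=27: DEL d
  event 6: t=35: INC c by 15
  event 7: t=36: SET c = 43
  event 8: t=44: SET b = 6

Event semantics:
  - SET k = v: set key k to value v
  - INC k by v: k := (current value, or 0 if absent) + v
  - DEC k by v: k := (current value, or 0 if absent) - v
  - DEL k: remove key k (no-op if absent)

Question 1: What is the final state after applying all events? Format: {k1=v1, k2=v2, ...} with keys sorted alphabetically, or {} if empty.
Answer: {a=37, b=6, c=43}

Derivation:
  after event 1 (t=7: DEC c by 13): {c=-13}
  after event 2 (t=13: DEC b by 13): {b=-13, c=-13}
  after event 3 (t=21: SET a = 37): {a=37, b=-13, c=-13}
  after event 4 (t=22: SET c = 21): {a=37, b=-13, c=21}
  after event 5 (t=27: DEL d): {a=37, b=-13, c=21}
  after event 6 (t=35: INC c by 15): {a=37, b=-13, c=36}
  after event 7 (t=36: SET c = 43): {a=37, b=-13, c=43}
  after event 8 (t=44: SET b = 6): {a=37, b=6, c=43}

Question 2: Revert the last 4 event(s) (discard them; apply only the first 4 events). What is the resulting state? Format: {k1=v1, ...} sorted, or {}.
Answer: {a=37, b=-13, c=21}

Derivation:
Keep first 4 events (discard last 4):
  after event 1 (t=7: DEC c by 13): {c=-13}
  after event 2 (t=13: DEC b by 13): {b=-13, c=-13}
  after event 3 (t=21: SET a = 37): {a=37, b=-13, c=-13}
  after event 4 (t=22: SET c = 21): {a=37, b=-13, c=21}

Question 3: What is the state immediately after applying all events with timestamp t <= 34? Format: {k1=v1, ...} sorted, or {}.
Apply events with t <= 34 (5 events):
  after event 1 (t=7: DEC c by 13): {c=-13}
  after event 2 (t=13: DEC b by 13): {b=-13, c=-13}
  after event 3 (t=21: SET a = 37): {a=37, b=-13, c=-13}
  after event 4 (t=22: SET c = 21): {a=37, b=-13, c=21}
  after event 5 (t=27: DEL d): {a=37, b=-13, c=21}

Answer: {a=37, b=-13, c=21}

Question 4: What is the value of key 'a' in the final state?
Track key 'a' through all 8 events:
  event 1 (t=7: DEC c by 13): a unchanged
  event 2 (t=13: DEC b by 13): a unchanged
  event 3 (t=21: SET a = 37): a (absent) -> 37
  event 4 (t=22: SET c = 21): a unchanged
  event 5 (t=27: DEL d): a unchanged
  event 6 (t=35: INC c by 15): a unchanged
  event 7 (t=36: SET c = 43): a unchanged
  event 8 (t=44: SET b = 6): a unchanged
Final: a = 37

Answer: 37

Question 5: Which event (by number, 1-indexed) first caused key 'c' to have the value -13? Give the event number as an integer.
Answer: 1

Derivation:
Looking for first event where c becomes -13:
  event 1: c (absent) -> -13  <-- first match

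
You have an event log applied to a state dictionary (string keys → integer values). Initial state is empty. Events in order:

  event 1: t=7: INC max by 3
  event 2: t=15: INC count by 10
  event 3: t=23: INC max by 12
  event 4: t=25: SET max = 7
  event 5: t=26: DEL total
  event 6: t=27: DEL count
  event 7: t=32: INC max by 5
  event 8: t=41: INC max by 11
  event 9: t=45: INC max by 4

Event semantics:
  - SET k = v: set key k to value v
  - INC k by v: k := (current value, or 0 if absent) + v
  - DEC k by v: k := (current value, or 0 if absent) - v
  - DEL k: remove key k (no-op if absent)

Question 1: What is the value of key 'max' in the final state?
Track key 'max' through all 9 events:
  event 1 (t=7: INC max by 3): max (absent) -> 3
  event 2 (t=15: INC count by 10): max unchanged
  event 3 (t=23: INC max by 12): max 3 -> 15
  event 4 (t=25: SET max = 7): max 15 -> 7
  event 5 (t=26: DEL total): max unchanged
  event 6 (t=27: DEL count): max unchanged
  event 7 (t=32: INC max by 5): max 7 -> 12
  event 8 (t=41: INC max by 11): max 12 -> 23
  event 9 (t=45: INC max by 4): max 23 -> 27
Final: max = 27

Answer: 27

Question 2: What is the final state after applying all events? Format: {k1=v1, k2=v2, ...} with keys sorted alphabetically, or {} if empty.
  after event 1 (t=7: INC max by 3): {max=3}
  after event 2 (t=15: INC count by 10): {count=10, max=3}
  after event 3 (t=23: INC max by 12): {count=10, max=15}
  after event 4 (t=25: SET max = 7): {count=10, max=7}
  after event 5 (t=26: DEL total): {count=10, max=7}
  after event 6 (t=27: DEL count): {max=7}
  after event 7 (t=32: INC max by 5): {max=12}
  after event 8 (t=41: INC max by 11): {max=23}
  after event 9 (t=45: INC max by 4): {max=27}

Answer: {max=27}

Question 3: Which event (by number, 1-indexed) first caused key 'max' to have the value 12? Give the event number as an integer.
Looking for first event where max becomes 12:
  event 1: max = 3
  event 2: max = 3
  event 3: max = 15
  event 4: max = 7
  event 5: max = 7
  event 6: max = 7
  event 7: max 7 -> 12  <-- first match

Answer: 7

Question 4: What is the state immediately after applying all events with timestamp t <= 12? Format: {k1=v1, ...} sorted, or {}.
Answer: {max=3}

Derivation:
Apply events with t <= 12 (1 events):
  after event 1 (t=7: INC max by 3): {max=3}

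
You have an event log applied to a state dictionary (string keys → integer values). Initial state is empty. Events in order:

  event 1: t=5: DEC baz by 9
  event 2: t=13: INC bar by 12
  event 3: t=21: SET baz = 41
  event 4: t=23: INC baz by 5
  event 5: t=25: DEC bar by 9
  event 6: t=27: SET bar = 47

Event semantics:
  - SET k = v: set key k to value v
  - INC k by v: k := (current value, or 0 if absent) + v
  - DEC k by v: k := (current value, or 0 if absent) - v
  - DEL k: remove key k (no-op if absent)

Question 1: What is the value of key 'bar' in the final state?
Answer: 47

Derivation:
Track key 'bar' through all 6 events:
  event 1 (t=5: DEC baz by 9): bar unchanged
  event 2 (t=13: INC bar by 12): bar (absent) -> 12
  event 3 (t=21: SET baz = 41): bar unchanged
  event 4 (t=23: INC baz by 5): bar unchanged
  event 5 (t=25: DEC bar by 9): bar 12 -> 3
  event 6 (t=27: SET bar = 47): bar 3 -> 47
Final: bar = 47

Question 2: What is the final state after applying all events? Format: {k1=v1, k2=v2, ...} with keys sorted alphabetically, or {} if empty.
Answer: {bar=47, baz=46}

Derivation:
  after event 1 (t=5: DEC baz by 9): {baz=-9}
  after event 2 (t=13: INC bar by 12): {bar=12, baz=-9}
  after event 3 (t=21: SET baz = 41): {bar=12, baz=41}
  after event 4 (t=23: INC baz by 5): {bar=12, baz=46}
  after event 5 (t=25: DEC bar by 9): {bar=3, baz=46}
  after event 6 (t=27: SET bar = 47): {bar=47, baz=46}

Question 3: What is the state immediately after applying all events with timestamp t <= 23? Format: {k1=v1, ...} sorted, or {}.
Answer: {bar=12, baz=46}

Derivation:
Apply events with t <= 23 (4 events):
  after event 1 (t=5: DEC baz by 9): {baz=-9}
  after event 2 (t=13: INC bar by 12): {bar=12, baz=-9}
  after event 3 (t=21: SET baz = 41): {bar=12, baz=41}
  after event 4 (t=23: INC baz by 5): {bar=12, baz=46}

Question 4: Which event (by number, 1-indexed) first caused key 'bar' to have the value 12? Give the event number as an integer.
Looking for first event where bar becomes 12:
  event 2: bar (absent) -> 12  <-- first match

Answer: 2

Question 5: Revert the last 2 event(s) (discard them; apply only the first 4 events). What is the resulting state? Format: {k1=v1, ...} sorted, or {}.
Answer: {bar=12, baz=46}

Derivation:
Keep first 4 events (discard last 2):
  after event 1 (t=5: DEC baz by 9): {baz=-9}
  after event 2 (t=13: INC bar by 12): {bar=12, baz=-9}
  after event 3 (t=21: SET baz = 41): {bar=12, baz=41}
  after event 4 (t=23: INC baz by 5): {bar=12, baz=46}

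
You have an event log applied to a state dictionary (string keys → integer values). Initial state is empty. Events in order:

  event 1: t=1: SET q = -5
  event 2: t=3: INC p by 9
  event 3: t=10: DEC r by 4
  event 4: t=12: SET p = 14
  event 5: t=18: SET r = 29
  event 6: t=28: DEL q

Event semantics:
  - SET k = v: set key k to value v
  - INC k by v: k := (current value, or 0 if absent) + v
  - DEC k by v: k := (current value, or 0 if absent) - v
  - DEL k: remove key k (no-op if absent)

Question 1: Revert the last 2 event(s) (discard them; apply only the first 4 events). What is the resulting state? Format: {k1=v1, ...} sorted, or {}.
Answer: {p=14, q=-5, r=-4}

Derivation:
Keep first 4 events (discard last 2):
  after event 1 (t=1: SET q = -5): {q=-5}
  after event 2 (t=3: INC p by 9): {p=9, q=-5}
  after event 3 (t=10: DEC r by 4): {p=9, q=-5, r=-4}
  after event 4 (t=12: SET p = 14): {p=14, q=-5, r=-4}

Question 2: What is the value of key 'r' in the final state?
Track key 'r' through all 6 events:
  event 1 (t=1: SET q = -5): r unchanged
  event 2 (t=3: INC p by 9): r unchanged
  event 3 (t=10: DEC r by 4): r (absent) -> -4
  event 4 (t=12: SET p = 14): r unchanged
  event 5 (t=18: SET r = 29): r -4 -> 29
  event 6 (t=28: DEL q): r unchanged
Final: r = 29

Answer: 29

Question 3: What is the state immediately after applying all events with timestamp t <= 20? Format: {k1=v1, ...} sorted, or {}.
Apply events with t <= 20 (5 events):
  after event 1 (t=1: SET q = -5): {q=-5}
  after event 2 (t=3: INC p by 9): {p=9, q=-5}
  after event 3 (t=10: DEC r by 4): {p=9, q=-5, r=-4}
  after event 4 (t=12: SET p = 14): {p=14, q=-5, r=-4}
  after event 5 (t=18: SET r = 29): {p=14, q=-5, r=29}

Answer: {p=14, q=-5, r=29}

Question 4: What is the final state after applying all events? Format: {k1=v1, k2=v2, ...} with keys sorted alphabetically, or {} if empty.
Answer: {p=14, r=29}

Derivation:
  after event 1 (t=1: SET q = -5): {q=-5}
  after event 2 (t=3: INC p by 9): {p=9, q=-5}
  after event 3 (t=10: DEC r by 4): {p=9, q=-5, r=-4}
  after event 4 (t=12: SET p = 14): {p=14, q=-5, r=-4}
  after event 5 (t=18: SET r = 29): {p=14, q=-5, r=29}
  after event 6 (t=28: DEL q): {p=14, r=29}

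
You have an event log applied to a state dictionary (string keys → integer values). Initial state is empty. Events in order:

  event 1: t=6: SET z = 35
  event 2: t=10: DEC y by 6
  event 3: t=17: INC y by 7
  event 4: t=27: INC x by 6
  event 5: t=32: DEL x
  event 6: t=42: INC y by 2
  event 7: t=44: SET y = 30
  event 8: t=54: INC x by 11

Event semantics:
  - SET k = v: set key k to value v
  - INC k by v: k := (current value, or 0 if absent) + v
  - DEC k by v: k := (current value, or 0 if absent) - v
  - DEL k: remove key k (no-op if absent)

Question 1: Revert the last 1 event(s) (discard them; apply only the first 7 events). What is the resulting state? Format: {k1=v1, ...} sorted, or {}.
Answer: {y=30, z=35}

Derivation:
Keep first 7 events (discard last 1):
  after event 1 (t=6: SET z = 35): {z=35}
  after event 2 (t=10: DEC y by 6): {y=-6, z=35}
  after event 3 (t=17: INC y by 7): {y=1, z=35}
  after event 4 (t=27: INC x by 6): {x=6, y=1, z=35}
  after event 5 (t=32: DEL x): {y=1, z=35}
  after event 6 (t=42: INC y by 2): {y=3, z=35}
  after event 7 (t=44: SET y = 30): {y=30, z=35}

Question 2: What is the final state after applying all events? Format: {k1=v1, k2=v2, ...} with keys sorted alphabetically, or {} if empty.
Answer: {x=11, y=30, z=35}

Derivation:
  after event 1 (t=6: SET z = 35): {z=35}
  after event 2 (t=10: DEC y by 6): {y=-6, z=35}
  after event 3 (t=17: INC y by 7): {y=1, z=35}
  after event 4 (t=27: INC x by 6): {x=6, y=1, z=35}
  after event 5 (t=32: DEL x): {y=1, z=35}
  after event 6 (t=42: INC y by 2): {y=3, z=35}
  after event 7 (t=44: SET y = 30): {y=30, z=35}
  after event 8 (t=54: INC x by 11): {x=11, y=30, z=35}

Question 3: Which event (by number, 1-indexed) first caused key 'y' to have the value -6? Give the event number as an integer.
Answer: 2

Derivation:
Looking for first event where y becomes -6:
  event 2: y (absent) -> -6  <-- first match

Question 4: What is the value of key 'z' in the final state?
Track key 'z' through all 8 events:
  event 1 (t=6: SET z = 35): z (absent) -> 35
  event 2 (t=10: DEC y by 6): z unchanged
  event 3 (t=17: INC y by 7): z unchanged
  event 4 (t=27: INC x by 6): z unchanged
  event 5 (t=32: DEL x): z unchanged
  event 6 (t=42: INC y by 2): z unchanged
  event 7 (t=44: SET y = 30): z unchanged
  event 8 (t=54: INC x by 11): z unchanged
Final: z = 35

Answer: 35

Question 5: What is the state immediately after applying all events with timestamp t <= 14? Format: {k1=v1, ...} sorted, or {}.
Answer: {y=-6, z=35}

Derivation:
Apply events with t <= 14 (2 events):
  after event 1 (t=6: SET z = 35): {z=35}
  after event 2 (t=10: DEC y by 6): {y=-6, z=35}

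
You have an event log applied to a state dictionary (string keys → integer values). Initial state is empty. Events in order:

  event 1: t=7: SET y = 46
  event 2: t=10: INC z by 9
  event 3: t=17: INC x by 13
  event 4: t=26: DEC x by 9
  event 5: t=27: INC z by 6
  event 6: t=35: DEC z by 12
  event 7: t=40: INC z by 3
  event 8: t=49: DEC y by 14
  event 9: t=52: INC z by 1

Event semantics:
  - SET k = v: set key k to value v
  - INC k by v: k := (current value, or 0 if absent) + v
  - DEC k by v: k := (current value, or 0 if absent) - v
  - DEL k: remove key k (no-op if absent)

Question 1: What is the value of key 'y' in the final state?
Answer: 32

Derivation:
Track key 'y' through all 9 events:
  event 1 (t=7: SET y = 46): y (absent) -> 46
  event 2 (t=10: INC z by 9): y unchanged
  event 3 (t=17: INC x by 13): y unchanged
  event 4 (t=26: DEC x by 9): y unchanged
  event 5 (t=27: INC z by 6): y unchanged
  event 6 (t=35: DEC z by 12): y unchanged
  event 7 (t=40: INC z by 3): y unchanged
  event 8 (t=49: DEC y by 14): y 46 -> 32
  event 9 (t=52: INC z by 1): y unchanged
Final: y = 32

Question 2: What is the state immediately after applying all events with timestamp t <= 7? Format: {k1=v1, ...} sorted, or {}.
Answer: {y=46}

Derivation:
Apply events with t <= 7 (1 events):
  after event 1 (t=7: SET y = 46): {y=46}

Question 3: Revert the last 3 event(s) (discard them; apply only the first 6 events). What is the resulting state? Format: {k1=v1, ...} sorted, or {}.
Keep first 6 events (discard last 3):
  after event 1 (t=7: SET y = 46): {y=46}
  after event 2 (t=10: INC z by 9): {y=46, z=9}
  after event 3 (t=17: INC x by 13): {x=13, y=46, z=9}
  after event 4 (t=26: DEC x by 9): {x=4, y=46, z=9}
  after event 5 (t=27: INC z by 6): {x=4, y=46, z=15}
  after event 6 (t=35: DEC z by 12): {x=4, y=46, z=3}

Answer: {x=4, y=46, z=3}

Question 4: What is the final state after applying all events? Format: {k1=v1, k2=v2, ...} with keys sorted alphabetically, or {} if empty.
  after event 1 (t=7: SET y = 46): {y=46}
  after event 2 (t=10: INC z by 9): {y=46, z=9}
  after event 3 (t=17: INC x by 13): {x=13, y=46, z=9}
  after event 4 (t=26: DEC x by 9): {x=4, y=46, z=9}
  after event 5 (t=27: INC z by 6): {x=4, y=46, z=15}
  after event 6 (t=35: DEC z by 12): {x=4, y=46, z=3}
  after event 7 (t=40: INC z by 3): {x=4, y=46, z=6}
  after event 8 (t=49: DEC y by 14): {x=4, y=32, z=6}
  after event 9 (t=52: INC z by 1): {x=4, y=32, z=7}

Answer: {x=4, y=32, z=7}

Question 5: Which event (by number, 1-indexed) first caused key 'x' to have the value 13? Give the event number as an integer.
Answer: 3

Derivation:
Looking for first event where x becomes 13:
  event 3: x (absent) -> 13  <-- first match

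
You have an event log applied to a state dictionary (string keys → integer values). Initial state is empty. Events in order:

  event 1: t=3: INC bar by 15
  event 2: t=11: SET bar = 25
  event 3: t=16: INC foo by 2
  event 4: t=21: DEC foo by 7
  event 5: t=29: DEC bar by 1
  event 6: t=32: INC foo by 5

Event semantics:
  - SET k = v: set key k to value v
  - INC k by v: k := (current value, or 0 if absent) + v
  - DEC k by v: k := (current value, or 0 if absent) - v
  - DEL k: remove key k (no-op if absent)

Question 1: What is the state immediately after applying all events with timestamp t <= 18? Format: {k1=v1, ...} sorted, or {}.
Answer: {bar=25, foo=2}

Derivation:
Apply events with t <= 18 (3 events):
  after event 1 (t=3: INC bar by 15): {bar=15}
  after event 2 (t=11: SET bar = 25): {bar=25}
  after event 3 (t=16: INC foo by 2): {bar=25, foo=2}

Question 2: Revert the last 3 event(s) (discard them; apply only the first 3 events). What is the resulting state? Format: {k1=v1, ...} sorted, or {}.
Answer: {bar=25, foo=2}

Derivation:
Keep first 3 events (discard last 3):
  after event 1 (t=3: INC bar by 15): {bar=15}
  after event 2 (t=11: SET bar = 25): {bar=25}
  after event 3 (t=16: INC foo by 2): {bar=25, foo=2}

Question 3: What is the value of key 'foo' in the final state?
Answer: 0

Derivation:
Track key 'foo' through all 6 events:
  event 1 (t=3: INC bar by 15): foo unchanged
  event 2 (t=11: SET bar = 25): foo unchanged
  event 3 (t=16: INC foo by 2): foo (absent) -> 2
  event 4 (t=21: DEC foo by 7): foo 2 -> -5
  event 5 (t=29: DEC bar by 1): foo unchanged
  event 6 (t=32: INC foo by 5): foo -5 -> 0
Final: foo = 0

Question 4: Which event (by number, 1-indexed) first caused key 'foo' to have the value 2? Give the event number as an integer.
Looking for first event where foo becomes 2:
  event 3: foo (absent) -> 2  <-- first match

Answer: 3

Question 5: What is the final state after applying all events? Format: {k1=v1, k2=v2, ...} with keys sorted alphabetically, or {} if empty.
  after event 1 (t=3: INC bar by 15): {bar=15}
  after event 2 (t=11: SET bar = 25): {bar=25}
  after event 3 (t=16: INC foo by 2): {bar=25, foo=2}
  after event 4 (t=21: DEC foo by 7): {bar=25, foo=-5}
  after event 5 (t=29: DEC bar by 1): {bar=24, foo=-5}
  after event 6 (t=32: INC foo by 5): {bar=24, foo=0}

Answer: {bar=24, foo=0}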